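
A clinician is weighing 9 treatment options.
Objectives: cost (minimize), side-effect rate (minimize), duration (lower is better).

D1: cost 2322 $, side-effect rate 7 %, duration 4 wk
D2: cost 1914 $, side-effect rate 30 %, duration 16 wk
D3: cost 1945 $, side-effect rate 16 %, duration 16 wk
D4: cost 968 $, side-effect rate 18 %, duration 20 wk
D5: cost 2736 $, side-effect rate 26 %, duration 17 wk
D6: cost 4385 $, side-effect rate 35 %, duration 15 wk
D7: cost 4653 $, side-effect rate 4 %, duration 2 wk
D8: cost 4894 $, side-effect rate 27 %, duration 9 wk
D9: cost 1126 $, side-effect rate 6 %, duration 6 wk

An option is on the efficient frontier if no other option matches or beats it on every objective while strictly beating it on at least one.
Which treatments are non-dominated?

D1, D4, D7, D9

D1: not dominated.
D2: dominated by D9 (cost 1126≤1914, side-effect rate 6≤30, duration 6≤16).
D3: dominated by D9 (cost 1126≤1945, side-effect rate 6≤16, duration 6≤16).
D4: not dominated (best cost).
D5: dominated by D1 (cost 2322≤2736, side-effect rate 7≤26, duration 4≤17).
D6: dominated by D1 (cost 2322≤4385, side-effect rate 7≤35, duration 4≤15).
D7: not dominated (best side-effect rate).
D8: dominated by D1 (cost 2322≤4894, side-effect rate 7≤27, duration 4≤9).
D9: not dominated.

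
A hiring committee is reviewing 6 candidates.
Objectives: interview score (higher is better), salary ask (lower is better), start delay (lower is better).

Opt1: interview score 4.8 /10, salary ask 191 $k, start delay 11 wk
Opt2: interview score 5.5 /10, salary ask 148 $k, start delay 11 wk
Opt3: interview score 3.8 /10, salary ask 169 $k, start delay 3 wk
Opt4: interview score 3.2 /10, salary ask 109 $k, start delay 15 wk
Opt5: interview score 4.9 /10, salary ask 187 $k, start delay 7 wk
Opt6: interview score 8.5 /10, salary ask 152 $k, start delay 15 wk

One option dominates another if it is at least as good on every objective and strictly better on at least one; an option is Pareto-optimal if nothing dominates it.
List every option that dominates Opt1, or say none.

Opt2: interview score 5.5≥4.8, salary ask 148≤191, start delay 11≤11 — dominates Opt1.
Opt5: interview score 4.9≥4.8, salary ask 187≤191, start delay 7≤11 — dominates Opt1.
Others (Opt3, Opt4, Opt6) are each worse than Opt1 on at least one objective.

Opt2, Opt5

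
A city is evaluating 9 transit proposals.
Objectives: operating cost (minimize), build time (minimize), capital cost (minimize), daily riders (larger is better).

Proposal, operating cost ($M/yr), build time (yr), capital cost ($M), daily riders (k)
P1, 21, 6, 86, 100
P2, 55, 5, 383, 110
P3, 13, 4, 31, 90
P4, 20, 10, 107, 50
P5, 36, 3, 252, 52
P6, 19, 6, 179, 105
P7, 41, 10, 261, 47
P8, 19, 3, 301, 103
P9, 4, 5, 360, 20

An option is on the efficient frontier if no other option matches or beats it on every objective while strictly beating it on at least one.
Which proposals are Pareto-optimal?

P1, P2, P3, P5, P6, P8, P9

P1: not dominated.
P2: not dominated (best daily riders).
P3: not dominated (best capital cost).
P4: dominated by P3 (operating cost 13≤20, build time 4≤10, capital cost 31≤107, daily riders 90≥50).
P5: not dominated.
P6: not dominated.
P7: dominated by P1 (operating cost 21≤41, build time 6≤10, capital cost 86≤261, daily riders 100≥47).
P8: not dominated.
P9: not dominated (best operating cost).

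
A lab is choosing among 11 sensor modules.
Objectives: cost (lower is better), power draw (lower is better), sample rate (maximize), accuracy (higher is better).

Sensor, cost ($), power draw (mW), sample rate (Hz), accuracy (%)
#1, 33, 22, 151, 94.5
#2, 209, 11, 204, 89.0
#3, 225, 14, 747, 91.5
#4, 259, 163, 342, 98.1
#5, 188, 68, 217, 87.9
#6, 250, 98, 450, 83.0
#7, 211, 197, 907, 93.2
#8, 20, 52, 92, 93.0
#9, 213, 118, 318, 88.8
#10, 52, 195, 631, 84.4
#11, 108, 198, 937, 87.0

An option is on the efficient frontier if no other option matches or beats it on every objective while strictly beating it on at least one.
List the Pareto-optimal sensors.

#1: not dominated.
#2: not dominated (best power draw).
#3: not dominated.
#4: not dominated (best accuracy).
#5: not dominated.
#6: dominated by #3 (cost 225≤250, power draw 14≤98, sample rate 747≥450, accuracy 91.5≥83.0).
#7: not dominated.
#8: not dominated (best cost).
#9: not dominated.
#10: not dominated.
#11: not dominated (best sample rate).

#1, #2, #3, #4, #5, #7, #8, #9, #10, #11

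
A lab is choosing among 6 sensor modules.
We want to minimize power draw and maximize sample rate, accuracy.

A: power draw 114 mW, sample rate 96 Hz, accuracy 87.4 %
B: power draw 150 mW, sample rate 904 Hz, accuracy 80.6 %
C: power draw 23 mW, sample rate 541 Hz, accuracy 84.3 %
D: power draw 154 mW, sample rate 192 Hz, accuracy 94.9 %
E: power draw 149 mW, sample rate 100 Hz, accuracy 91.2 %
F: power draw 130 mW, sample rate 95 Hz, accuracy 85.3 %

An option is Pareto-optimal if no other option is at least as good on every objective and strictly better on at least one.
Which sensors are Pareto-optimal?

A: not dominated.
B: not dominated (best sample rate).
C: not dominated (best power draw).
D: not dominated (best accuracy).
E: not dominated.
F: dominated by A (power draw 114≤130, sample rate 96≥95, accuracy 87.4≥85.3).

A, B, C, D, E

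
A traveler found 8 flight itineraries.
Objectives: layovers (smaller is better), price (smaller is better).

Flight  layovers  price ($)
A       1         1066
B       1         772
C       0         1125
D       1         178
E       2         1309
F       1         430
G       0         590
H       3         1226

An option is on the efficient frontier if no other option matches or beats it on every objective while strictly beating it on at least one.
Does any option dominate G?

No

A: worse on layovers (1 vs 0).
B: worse on layovers (1 vs 0).
C: worse on price (1125 vs 590).
D: worse on layovers (1 vs 0).
E: worse on layovers (2 vs 0).
F: worse on layovers (1 vs 0).
H: worse on layovers (3 vs 0).
No option is at least as good as G on every objective and strictly better on one.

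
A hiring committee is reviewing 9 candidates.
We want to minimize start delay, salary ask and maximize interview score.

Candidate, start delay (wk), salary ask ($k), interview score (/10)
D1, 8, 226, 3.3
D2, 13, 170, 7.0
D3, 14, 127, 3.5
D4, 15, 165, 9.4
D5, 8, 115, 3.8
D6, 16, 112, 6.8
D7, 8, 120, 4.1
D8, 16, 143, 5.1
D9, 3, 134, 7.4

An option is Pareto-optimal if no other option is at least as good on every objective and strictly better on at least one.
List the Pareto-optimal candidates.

D4, D5, D6, D7, D9

D1: dominated by D5 (start delay 8≤8, salary ask 115≤226, interview score 3.8≥3.3).
D2: dominated by D9 (start delay 3≤13, salary ask 134≤170, interview score 7.4≥7.0).
D3: dominated by D5 (start delay 8≤14, salary ask 115≤127, interview score 3.8≥3.5).
D4: not dominated (best interview score).
D5: not dominated.
D6: not dominated (best salary ask).
D7: not dominated.
D8: dominated by D6 (start delay 16≤16, salary ask 112≤143, interview score 6.8≥5.1).
D9: not dominated (best start delay).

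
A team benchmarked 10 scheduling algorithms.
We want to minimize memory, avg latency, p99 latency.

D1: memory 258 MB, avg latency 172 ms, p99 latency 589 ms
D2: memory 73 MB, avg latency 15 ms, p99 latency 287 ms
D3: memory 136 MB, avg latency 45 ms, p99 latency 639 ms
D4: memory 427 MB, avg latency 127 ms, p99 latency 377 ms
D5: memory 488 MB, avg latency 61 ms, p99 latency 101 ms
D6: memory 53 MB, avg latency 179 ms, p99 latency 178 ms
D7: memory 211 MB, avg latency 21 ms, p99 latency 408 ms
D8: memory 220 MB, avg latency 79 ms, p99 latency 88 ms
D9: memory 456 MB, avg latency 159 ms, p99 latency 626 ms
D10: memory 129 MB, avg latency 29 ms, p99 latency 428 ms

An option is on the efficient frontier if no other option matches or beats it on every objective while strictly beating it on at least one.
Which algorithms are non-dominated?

D2, D5, D6, D8

D1: dominated by D2 (memory 73≤258, avg latency 15≤172, p99 latency 287≤589).
D2: not dominated (best avg latency).
D3: dominated by D2 (memory 73≤136, avg latency 15≤45, p99 latency 287≤639).
D4: dominated by D2 (memory 73≤427, avg latency 15≤127, p99 latency 287≤377).
D5: not dominated.
D6: not dominated (best memory).
D7: dominated by D2 (memory 73≤211, avg latency 15≤21, p99 latency 287≤408).
D8: not dominated (best p99 latency).
D9: dominated by D2 (memory 73≤456, avg latency 15≤159, p99 latency 287≤626).
D10: dominated by D2 (memory 73≤129, avg latency 15≤29, p99 latency 287≤428).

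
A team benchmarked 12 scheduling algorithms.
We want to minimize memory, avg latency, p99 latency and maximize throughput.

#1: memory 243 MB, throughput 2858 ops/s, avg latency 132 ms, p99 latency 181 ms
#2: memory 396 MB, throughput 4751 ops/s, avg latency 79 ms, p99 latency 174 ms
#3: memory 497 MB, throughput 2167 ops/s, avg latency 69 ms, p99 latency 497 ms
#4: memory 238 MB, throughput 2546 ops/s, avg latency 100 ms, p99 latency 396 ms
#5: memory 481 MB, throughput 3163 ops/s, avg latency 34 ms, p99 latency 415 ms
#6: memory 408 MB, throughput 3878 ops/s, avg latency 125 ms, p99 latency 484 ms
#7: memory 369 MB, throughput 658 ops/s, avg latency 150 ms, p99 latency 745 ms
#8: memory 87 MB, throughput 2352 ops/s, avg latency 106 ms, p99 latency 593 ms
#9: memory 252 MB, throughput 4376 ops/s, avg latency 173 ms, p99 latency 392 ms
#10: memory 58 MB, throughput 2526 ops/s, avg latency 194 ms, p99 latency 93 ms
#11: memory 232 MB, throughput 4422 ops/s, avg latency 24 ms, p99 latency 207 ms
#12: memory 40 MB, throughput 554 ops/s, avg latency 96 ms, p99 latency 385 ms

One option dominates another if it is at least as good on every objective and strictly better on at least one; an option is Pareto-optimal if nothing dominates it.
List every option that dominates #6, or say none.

#2: memory 396≤408, throughput 4751≥3878, avg latency 79≤125, p99 latency 174≤484 — dominates #6.
#11: memory 232≤408, throughput 4422≥3878, avg latency 24≤125, p99 latency 207≤484 — dominates #6.
Others (#1, #3, #4, #5, #7, #8, #9, #10, #12) are each worse than #6 on at least one objective.

#2, #11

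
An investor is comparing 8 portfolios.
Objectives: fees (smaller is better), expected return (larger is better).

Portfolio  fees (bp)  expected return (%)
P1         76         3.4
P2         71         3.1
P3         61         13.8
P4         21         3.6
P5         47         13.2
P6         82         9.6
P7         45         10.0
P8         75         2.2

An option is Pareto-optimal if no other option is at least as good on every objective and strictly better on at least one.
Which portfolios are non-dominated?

P3, P4, P5, P7

P1: dominated by P3 (fees 61≤76, expected return 13.8≥3.4).
P2: dominated by P3 (fees 61≤71, expected return 13.8≥3.1).
P3: not dominated (best expected return).
P4: not dominated (best fees).
P5: not dominated.
P6: dominated by P3 (fees 61≤82, expected return 13.8≥9.6).
P7: not dominated.
P8: dominated by P2 (fees 71≤75, expected return 3.1≥2.2).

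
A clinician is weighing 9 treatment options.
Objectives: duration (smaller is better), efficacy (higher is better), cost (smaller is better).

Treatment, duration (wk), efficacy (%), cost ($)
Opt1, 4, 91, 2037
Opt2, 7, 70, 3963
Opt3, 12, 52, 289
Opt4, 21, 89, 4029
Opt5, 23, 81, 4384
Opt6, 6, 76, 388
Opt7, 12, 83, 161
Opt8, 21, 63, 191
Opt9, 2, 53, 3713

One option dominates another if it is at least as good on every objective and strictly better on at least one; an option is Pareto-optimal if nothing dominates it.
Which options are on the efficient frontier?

Opt1, Opt6, Opt7, Opt9

Opt1: not dominated (best efficacy).
Opt2: dominated by Opt1 (duration 4≤7, efficacy 91≥70, cost 2037≤3963).
Opt3: dominated by Opt7 (duration 12≤12, efficacy 83≥52, cost 161≤289).
Opt4: dominated by Opt1 (duration 4≤21, efficacy 91≥89, cost 2037≤4029).
Opt5: dominated by Opt1 (duration 4≤23, efficacy 91≥81, cost 2037≤4384).
Opt6: not dominated.
Opt7: not dominated (best cost).
Opt8: dominated by Opt7 (duration 12≤21, efficacy 83≥63, cost 161≤191).
Opt9: not dominated (best duration).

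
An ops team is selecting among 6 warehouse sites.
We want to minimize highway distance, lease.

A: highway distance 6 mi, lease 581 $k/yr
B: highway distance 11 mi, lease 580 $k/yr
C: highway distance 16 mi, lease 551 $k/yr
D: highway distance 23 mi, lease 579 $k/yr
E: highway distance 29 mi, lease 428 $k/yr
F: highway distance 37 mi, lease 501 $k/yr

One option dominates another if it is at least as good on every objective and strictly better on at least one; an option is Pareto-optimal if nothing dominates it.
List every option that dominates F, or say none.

E: highway distance 29≤37, lease 428≤501 — dominates F.
Others (A, B, C, D) are each worse than F on at least one objective.

E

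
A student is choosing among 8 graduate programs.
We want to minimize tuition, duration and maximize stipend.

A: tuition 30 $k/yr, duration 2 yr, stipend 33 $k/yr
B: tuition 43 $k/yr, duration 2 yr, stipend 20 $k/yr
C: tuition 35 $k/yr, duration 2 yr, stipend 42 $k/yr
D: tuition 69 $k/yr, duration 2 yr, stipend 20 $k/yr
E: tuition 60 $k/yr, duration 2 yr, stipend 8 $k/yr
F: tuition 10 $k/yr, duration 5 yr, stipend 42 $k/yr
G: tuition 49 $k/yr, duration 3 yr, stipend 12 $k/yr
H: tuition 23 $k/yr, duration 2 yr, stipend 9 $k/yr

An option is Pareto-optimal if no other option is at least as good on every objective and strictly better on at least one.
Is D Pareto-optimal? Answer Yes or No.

No

A vs D: tuition 30≤69, duration 2≤2, stipend 33≥20 — A is at least as good on every objective and strictly better on at least one, so A dominates D.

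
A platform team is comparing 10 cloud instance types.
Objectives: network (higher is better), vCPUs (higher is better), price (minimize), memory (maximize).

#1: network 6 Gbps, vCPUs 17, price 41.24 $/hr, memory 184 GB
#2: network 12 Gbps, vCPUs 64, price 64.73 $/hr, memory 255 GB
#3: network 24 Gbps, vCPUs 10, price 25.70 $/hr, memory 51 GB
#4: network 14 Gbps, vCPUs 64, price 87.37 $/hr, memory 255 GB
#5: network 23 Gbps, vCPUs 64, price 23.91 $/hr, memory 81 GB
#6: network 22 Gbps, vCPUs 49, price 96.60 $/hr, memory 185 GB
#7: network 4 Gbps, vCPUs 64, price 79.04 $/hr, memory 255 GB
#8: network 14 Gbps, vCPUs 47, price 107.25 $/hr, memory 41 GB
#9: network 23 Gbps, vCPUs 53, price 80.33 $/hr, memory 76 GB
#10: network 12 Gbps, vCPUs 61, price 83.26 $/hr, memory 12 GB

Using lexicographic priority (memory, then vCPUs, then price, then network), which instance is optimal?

#2

First maximize memory: best is 255, kept {#2, #4, #7}.
Then maximize vCPUs: best is 64, kept {#2, #4, #7}.
Then minimize price: best is 64.73, kept {#2}.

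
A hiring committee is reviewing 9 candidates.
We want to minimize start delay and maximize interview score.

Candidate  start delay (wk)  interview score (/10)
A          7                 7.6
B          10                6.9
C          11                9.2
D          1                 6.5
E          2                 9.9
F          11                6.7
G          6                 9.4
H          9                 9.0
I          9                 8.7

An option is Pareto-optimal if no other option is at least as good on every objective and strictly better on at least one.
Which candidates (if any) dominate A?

E, G

E: start delay 2≤7, interview score 9.9≥7.6 — dominates A.
G: start delay 6≤7, interview score 9.4≥7.6 — dominates A.
Others (B, C, D, F, H, I) are each worse than A on at least one objective.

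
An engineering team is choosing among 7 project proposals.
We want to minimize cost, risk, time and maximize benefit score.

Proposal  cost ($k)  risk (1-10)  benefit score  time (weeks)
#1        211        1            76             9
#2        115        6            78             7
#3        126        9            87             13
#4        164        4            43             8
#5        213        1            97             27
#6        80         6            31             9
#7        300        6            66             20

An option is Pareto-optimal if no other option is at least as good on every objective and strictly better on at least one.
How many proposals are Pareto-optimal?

#1: not dominated.
#2: not dominated (best time).
#3: not dominated.
#4: not dominated.
#5: not dominated (best benefit score).
#6: not dominated (best cost).
#7: dominated by #1 (cost 211≤300, risk 1≤6, benefit score 76≥66, time 9≤20).
Pareto-optimal: #1, #2, #3, #4, #5, #6 → 6.

6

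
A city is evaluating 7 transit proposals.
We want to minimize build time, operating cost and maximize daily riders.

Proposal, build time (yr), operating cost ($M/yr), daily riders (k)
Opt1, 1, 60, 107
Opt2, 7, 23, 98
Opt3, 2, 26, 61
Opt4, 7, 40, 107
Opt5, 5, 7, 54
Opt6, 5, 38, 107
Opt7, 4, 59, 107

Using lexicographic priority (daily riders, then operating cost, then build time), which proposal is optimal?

Opt6

First maximize daily riders: best is 107, kept {Opt1, Opt4, Opt6, Opt7}.
Then minimize operating cost: best is 38, kept {Opt6}.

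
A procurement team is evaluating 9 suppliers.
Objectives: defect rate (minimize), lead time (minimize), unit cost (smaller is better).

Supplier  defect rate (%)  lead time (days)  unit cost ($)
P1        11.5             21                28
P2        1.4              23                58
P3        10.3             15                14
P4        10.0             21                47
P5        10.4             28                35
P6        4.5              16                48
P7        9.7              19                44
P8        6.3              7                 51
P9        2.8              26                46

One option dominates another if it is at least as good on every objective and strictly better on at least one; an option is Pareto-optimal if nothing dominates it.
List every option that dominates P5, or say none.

P3: defect rate 10.3≤10.4, lead time 15≤28, unit cost 14≤35 — dominates P5.
Others (P1, P2, P4, P6, P7, P8, P9) are each worse than P5 on at least one objective.

P3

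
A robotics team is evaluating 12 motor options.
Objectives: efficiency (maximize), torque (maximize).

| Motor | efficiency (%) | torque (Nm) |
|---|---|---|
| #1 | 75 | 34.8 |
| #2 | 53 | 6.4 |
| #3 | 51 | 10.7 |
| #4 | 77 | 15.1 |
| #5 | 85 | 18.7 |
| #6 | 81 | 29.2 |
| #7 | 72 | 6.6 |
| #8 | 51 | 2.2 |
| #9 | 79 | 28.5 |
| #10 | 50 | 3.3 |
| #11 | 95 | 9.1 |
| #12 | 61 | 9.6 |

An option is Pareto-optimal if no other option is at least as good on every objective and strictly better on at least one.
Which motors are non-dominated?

#1: not dominated (best torque).
#2: dominated by #1 (efficiency 75≥53, torque 34.8≥6.4).
#3: dominated by #1 (efficiency 75≥51, torque 34.8≥10.7).
#4: dominated by #5 (efficiency 85≥77, torque 18.7≥15.1).
#5: not dominated.
#6: not dominated.
#7: dominated by #1 (efficiency 75≥72, torque 34.8≥6.6).
#8: dominated by #1 (efficiency 75≥51, torque 34.8≥2.2).
#9: dominated by #6 (efficiency 81≥79, torque 29.2≥28.5).
#10: dominated by #1 (efficiency 75≥50, torque 34.8≥3.3).
#11: not dominated (best efficiency).
#12: dominated by #1 (efficiency 75≥61, torque 34.8≥9.6).

#1, #5, #6, #11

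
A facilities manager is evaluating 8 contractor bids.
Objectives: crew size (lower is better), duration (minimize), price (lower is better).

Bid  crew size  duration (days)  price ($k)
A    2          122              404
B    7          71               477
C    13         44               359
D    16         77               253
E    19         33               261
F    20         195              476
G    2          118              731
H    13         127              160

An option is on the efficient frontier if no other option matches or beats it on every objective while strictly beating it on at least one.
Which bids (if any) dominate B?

none

A: worse on duration (122 vs 71).
C: worse on crew size (13 vs 7).
D: worse on crew size (16 vs 7).
E: worse on crew size (19 vs 7).
F: worse on crew size (20 vs 7).
G: worse on duration (118 vs 71).
H: worse on crew size (13 vs 7).
No option dominates B.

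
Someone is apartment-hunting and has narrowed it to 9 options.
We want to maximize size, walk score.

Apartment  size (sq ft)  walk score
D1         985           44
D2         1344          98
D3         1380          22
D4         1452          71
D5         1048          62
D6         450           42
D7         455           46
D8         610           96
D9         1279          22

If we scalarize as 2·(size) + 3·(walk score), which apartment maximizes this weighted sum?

D4

D1: 2·985 + 3·44 = 2102
D2: 2·1344 + 3·98 = 2982
D3: 2·1380 + 3·22 = 2826
D4: 2·1452 + 3·71 = 3117
D5: 2·1048 + 3·62 = 2282
D6: 2·450 + 3·42 = 1026
D7: 2·455 + 3·46 = 1048
D8: 2·610 + 3·96 = 1508
D9: 2·1279 + 3·22 = 2624
Highest: D4 at 3117.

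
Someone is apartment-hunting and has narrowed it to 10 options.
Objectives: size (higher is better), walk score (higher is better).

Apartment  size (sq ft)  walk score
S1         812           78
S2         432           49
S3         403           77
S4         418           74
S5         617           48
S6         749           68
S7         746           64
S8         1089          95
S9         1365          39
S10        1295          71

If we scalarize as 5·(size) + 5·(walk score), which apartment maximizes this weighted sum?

S9

S1: 5·812 + 5·78 = 4450
S2: 5·432 + 5·49 = 2405
S3: 5·403 + 5·77 = 2400
S4: 5·418 + 5·74 = 2460
S5: 5·617 + 5·48 = 3325
S6: 5·749 + 5·68 = 4085
S7: 5·746 + 5·64 = 4050
S8: 5·1089 + 5·95 = 5920
S9: 5·1365 + 5·39 = 7020
S10: 5·1295 + 5·71 = 6830
Highest: S9 at 7020.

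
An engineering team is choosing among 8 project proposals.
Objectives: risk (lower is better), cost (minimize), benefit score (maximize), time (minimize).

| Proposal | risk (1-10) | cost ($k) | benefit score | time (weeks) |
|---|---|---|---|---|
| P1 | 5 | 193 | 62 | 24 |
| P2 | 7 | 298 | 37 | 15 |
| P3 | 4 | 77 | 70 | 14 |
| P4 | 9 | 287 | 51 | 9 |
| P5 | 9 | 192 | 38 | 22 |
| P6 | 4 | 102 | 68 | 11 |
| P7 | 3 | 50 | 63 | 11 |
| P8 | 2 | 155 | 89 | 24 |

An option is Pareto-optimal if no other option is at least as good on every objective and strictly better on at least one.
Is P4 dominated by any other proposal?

No

P1: worse on time (24 vs 9).
P2: worse on cost (298 vs 287).
P3: worse on time (14 vs 9).
P5: worse on benefit score (38 vs 51).
P6: worse on time (11 vs 9).
P7: worse on time (11 vs 9).
P8: worse on time (24 vs 9).
No option is at least as good as P4 on every objective and strictly better on one.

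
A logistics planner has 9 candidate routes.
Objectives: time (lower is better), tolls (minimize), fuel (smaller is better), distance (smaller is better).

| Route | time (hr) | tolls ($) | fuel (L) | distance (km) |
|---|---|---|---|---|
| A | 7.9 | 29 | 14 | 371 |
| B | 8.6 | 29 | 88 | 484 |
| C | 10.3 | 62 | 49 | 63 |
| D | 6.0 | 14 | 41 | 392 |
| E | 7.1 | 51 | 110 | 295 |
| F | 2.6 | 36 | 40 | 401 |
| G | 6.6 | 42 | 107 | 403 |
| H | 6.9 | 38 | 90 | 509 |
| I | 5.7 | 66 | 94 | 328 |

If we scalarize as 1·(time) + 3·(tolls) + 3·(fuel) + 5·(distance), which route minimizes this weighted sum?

C

A: 1·7.9 + 3·29 + 3·14 + 5·371 = 1991.9
B: 1·8.6 + 3·29 + 3·88 + 5·484 = 2779.6
C: 1·10.3 + 3·62 + 3·49 + 5·63 = 658.3
D: 1·6.0 + 3·14 + 3·41 + 5·392 = 2131.0
E: 1·7.1 + 3·51 + 3·110 + 5·295 = 1965.1
F: 1·2.6 + 3·36 + 3·40 + 5·401 = 2235.6
G: 1·6.6 + 3·42 + 3·107 + 5·403 = 2468.6
H: 1·6.9 + 3·38 + 3·90 + 5·509 = 2935.9
I: 1·5.7 + 3·66 + 3·94 + 5·328 = 2125.7
Lowest: C at 658.3.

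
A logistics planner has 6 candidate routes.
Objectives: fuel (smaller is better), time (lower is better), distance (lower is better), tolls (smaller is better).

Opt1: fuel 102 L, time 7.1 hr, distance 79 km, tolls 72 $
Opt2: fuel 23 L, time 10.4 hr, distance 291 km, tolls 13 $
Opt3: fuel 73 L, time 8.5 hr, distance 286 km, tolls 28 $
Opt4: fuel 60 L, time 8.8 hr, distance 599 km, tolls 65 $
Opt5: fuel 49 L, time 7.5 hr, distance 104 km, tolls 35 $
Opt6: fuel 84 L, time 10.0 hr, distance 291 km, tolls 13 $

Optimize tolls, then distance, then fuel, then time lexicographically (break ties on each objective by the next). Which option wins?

First minimize tolls: best is 13, kept {Opt2, Opt6}.
Then minimize distance: best is 291, kept {Opt2, Opt6}.
Then minimize fuel: best is 23, kept {Opt2}.

Opt2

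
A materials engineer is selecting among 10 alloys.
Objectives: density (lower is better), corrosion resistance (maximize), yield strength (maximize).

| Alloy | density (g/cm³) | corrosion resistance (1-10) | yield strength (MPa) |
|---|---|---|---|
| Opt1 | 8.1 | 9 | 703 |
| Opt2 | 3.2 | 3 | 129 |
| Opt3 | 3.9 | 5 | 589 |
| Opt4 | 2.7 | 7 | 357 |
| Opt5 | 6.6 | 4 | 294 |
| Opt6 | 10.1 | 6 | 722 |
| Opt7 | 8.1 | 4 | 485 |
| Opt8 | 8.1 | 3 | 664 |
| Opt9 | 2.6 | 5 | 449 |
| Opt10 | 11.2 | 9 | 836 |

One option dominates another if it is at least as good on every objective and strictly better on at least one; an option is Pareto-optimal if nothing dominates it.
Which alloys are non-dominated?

Opt1: not dominated.
Opt2: dominated by Opt4 (density 2.7≤3.2, corrosion resistance 7≥3, yield strength 357≥129).
Opt3: not dominated.
Opt4: not dominated.
Opt5: dominated by Opt3 (density 3.9≤6.6, corrosion resistance 5≥4, yield strength 589≥294).
Opt6: not dominated.
Opt7: dominated by Opt1 (density 8.1≤8.1, corrosion resistance 9≥4, yield strength 703≥485).
Opt8: dominated by Opt1 (density 8.1≤8.1, corrosion resistance 9≥3, yield strength 703≥664).
Opt9: not dominated (best density).
Opt10: not dominated (best yield strength).

Opt1, Opt3, Opt4, Opt6, Opt9, Opt10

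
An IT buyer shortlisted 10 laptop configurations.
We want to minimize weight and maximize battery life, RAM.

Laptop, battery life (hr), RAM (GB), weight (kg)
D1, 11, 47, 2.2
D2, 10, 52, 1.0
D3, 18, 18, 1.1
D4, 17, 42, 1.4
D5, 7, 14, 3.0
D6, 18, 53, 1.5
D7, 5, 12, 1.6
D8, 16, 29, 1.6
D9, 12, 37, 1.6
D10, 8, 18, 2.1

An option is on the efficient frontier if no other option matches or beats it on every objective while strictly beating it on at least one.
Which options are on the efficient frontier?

D2, D3, D4, D6

D1: dominated by D6 (battery life 18≥11, RAM 53≥47, weight 1.5≤2.2).
D2: not dominated (best weight).
D3: not dominated.
D4: not dominated.
D5: dominated by D1 (battery life 11≥7, RAM 47≥14, weight 2.2≤3.0).
D6: not dominated (best RAM).
D7: dominated by D2 (battery life 10≥5, RAM 52≥12, weight 1.0≤1.6).
D8: dominated by D4 (battery life 17≥16, RAM 42≥29, weight 1.4≤1.6).
D9: dominated by D4 (battery life 17≥12, RAM 42≥37, weight 1.4≤1.6).
D10: dominated by D2 (battery life 10≥8, RAM 52≥18, weight 1.0≤2.1).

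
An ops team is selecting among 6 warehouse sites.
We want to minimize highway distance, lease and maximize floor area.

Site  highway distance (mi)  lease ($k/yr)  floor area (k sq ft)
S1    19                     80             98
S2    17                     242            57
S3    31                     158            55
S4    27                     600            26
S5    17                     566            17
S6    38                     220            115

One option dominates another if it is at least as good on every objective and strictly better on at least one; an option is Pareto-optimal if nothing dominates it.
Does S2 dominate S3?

S2 vs S3: S2 is worse on lease (242 vs 158), so it does not dominate S3.

No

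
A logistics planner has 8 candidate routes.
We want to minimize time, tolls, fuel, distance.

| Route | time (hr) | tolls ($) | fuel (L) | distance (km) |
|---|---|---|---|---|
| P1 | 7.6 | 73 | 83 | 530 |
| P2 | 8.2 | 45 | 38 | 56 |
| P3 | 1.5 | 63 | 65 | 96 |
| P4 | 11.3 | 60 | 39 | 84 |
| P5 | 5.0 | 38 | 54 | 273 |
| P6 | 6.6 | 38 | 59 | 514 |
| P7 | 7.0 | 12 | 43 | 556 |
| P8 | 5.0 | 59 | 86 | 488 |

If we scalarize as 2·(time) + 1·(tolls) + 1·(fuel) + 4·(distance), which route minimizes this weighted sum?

P1: 2·7.6 + 1·73 + 1·83 + 4·530 = 2291.2
P2: 2·8.2 + 1·45 + 1·38 + 4·56 = 323.4
P3: 2·1.5 + 1·63 + 1·65 + 4·96 = 515.0
P4: 2·11.3 + 1·60 + 1·39 + 4·84 = 457.6
P5: 2·5.0 + 1·38 + 1·54 + 4·273 = 1194.0
P6: 2·6.6 + 1·38 + 1·59 + 4·514 = 2166.2
P7: 2·7.0 + 1·12 + 1·43 + 4·556 = 2293.0
P8: 2·5.0 + 1·59 + 1·86 + 4·488 = 2107.0
Lowest: P2 at 323.4.

P2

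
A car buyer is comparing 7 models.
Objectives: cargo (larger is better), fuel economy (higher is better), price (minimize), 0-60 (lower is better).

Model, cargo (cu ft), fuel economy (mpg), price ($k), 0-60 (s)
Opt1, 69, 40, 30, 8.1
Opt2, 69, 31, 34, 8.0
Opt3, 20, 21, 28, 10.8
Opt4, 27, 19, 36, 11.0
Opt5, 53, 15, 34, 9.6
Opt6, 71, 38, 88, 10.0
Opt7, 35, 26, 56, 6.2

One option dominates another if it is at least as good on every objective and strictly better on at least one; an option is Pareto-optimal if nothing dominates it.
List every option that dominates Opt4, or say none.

Opt1: cargo 69≥27, fuel economy 40≥19, price 30≤36, 0-60 8.1≤11.0 — dominates Opt4.
Opt2: cargo 69≥27, fuel economy 31≥19, price 34≤36, 0-60 8.0≤11.0 — dominates Opt4.
Others (Opt3, Opt5, Opt6, Opt7) are each worse than Opt4 on at least one objective.

Opt1, Opt2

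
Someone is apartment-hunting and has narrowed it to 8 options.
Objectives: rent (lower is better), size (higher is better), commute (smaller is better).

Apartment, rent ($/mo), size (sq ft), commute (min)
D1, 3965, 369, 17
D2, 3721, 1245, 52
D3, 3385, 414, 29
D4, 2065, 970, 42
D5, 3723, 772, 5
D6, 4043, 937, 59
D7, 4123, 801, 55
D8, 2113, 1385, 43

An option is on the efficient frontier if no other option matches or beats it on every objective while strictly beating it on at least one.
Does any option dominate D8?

No

D1: worse on rent (3965 vs 2113).
D2: worse on rent (3721 vs 2113).
D3: worse on rent (3385 vs 2113).
D4: worse on size (970 vs 1385).
D5: worse on rent (3723 vs 2113).
D6: worse on rent (4043 vs 2113).
D7: worse on rent (4123 vs 2113).
No option is at least as good as D8 on every objective and strictly better on one.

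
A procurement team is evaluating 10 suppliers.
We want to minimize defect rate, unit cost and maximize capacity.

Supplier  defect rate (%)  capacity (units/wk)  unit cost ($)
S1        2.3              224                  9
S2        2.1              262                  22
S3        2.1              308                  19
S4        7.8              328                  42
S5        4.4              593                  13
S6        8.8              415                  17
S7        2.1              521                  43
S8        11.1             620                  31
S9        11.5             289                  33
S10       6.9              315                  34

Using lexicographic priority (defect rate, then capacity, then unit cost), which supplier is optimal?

S7

First minimize defect rate: best is 2.1, kept {S2, S3, S7}.
Then maximize capacity: best is 521, kept {S7}.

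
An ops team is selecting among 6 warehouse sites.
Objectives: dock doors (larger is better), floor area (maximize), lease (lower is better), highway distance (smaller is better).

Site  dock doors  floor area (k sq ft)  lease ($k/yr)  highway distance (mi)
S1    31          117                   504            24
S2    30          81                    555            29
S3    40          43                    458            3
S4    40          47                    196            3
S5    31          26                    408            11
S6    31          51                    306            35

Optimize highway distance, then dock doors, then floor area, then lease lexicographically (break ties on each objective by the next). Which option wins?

First minimize highway distance: best is 3, kept {S3, S4}.
Then maximize dock doors: best is 40, kept {S3, S4}.
Then maximize floor area: best is 47, kept {S4}.

S4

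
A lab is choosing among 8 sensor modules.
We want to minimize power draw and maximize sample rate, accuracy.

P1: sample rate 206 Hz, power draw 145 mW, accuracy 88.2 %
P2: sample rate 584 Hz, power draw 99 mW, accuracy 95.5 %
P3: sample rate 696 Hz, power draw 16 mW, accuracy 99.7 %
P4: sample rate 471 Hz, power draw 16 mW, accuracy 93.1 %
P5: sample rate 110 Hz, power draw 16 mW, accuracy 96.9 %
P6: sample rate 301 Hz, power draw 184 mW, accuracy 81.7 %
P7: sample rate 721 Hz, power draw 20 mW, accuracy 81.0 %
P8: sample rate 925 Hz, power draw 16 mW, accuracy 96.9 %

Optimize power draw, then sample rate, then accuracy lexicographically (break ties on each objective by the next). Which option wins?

First minimize power draw: best is 16, kept {P3, P4, P5, P8}.
Then maximize sample rate: best is 925, kept {P8}.

P8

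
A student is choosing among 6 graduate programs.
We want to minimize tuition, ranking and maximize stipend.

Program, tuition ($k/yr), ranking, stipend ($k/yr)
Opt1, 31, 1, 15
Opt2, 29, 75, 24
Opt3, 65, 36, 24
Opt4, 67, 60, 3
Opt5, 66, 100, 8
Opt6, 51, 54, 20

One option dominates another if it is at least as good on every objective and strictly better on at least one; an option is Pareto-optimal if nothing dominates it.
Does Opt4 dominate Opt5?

Opt4 vs Opt5: Opt4 is worse on tuition (67 vs 66), so it does not dominate Opt5.

No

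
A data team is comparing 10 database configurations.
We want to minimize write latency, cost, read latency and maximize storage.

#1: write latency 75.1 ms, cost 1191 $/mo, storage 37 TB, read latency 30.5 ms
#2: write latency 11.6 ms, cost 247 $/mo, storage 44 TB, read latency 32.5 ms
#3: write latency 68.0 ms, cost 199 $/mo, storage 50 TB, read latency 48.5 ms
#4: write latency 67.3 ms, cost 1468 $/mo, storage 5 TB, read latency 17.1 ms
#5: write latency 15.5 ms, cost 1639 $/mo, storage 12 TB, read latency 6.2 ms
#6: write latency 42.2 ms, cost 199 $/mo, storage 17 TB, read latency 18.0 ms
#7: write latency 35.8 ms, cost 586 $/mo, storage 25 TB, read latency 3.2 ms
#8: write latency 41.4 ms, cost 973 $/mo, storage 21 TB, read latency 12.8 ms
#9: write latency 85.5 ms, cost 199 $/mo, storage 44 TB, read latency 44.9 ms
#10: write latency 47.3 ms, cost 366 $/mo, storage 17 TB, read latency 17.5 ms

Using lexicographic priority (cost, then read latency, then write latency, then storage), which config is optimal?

First minimize cost: best is 199, kept {#3, #6, #9}.
Then minimize read latency: best is 18.0, kept {#6}.

#6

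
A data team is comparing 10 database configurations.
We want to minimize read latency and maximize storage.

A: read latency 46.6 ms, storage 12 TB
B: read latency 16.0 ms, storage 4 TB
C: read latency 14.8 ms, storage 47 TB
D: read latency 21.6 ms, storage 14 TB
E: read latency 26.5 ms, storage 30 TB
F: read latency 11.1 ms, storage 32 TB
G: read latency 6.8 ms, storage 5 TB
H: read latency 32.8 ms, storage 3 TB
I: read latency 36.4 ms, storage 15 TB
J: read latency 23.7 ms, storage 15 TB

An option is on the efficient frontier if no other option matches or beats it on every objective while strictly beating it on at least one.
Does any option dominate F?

No

A: worse on read latency (46.6 vs 11.1).
B: worse on read latency (16.0 vs 11.1).
C: worse on read latency (14.8 vs 11.1).
D: worse on read latency (21.6 vs 11.1).
E: worse on read latency (26.5 vs 11.1).
G: worse on storage (5 vs 32).
H: worse on read latency (32.8 vs 11.1).
I: worse on read latency (36.4 vs 11.1).
J: worse on read latency (23.7 vs 11.1).
No option is at least as good as F on every objective and strictly better on one.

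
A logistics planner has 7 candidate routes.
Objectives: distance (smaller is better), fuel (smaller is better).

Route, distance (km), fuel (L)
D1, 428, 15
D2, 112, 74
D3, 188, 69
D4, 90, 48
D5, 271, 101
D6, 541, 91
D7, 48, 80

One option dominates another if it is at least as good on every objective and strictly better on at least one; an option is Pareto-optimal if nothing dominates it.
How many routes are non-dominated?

D1: not dominated (best fuel).
D2: dominated by D4 (distance 90≤112, fuel 48≤74).
D3: dominated by D4 (distance 90≤188, fuel 48≤69).
D4: not dominated.
D5: dominated by D2 (distance 112≤271, fuel 74≤101).
D6: dominated by D1 (distance 428≤541, fuel 15≤91).
D7: not dominated (best distance).
Pareto-optimal: D1, D4, D7 → 3.

3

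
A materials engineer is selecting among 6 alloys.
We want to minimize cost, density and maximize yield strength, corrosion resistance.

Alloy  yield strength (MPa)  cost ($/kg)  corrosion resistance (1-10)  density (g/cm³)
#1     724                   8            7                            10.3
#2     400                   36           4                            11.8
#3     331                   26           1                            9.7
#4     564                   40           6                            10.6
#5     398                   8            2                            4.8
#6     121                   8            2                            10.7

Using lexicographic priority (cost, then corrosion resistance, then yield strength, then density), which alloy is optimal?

First minimize cost: best is 8, kept {#1, #5, #6}.
Then maximize corrosion resistance: best is 7, kept {#1}.

#1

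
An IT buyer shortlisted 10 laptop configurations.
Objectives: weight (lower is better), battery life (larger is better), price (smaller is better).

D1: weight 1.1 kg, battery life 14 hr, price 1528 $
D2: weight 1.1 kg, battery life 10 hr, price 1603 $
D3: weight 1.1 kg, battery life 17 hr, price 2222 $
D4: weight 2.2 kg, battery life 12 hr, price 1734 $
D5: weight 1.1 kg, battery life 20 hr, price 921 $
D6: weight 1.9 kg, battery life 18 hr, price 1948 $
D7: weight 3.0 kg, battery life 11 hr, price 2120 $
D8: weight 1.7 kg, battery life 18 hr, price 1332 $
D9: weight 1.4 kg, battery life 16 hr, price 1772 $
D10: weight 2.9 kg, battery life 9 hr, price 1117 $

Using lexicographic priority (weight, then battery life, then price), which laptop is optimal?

First minimize weight: best is 1.1, kept {D1, D2, D3, D5}.
Then maximize battery life: best is 20, kept {D5}.

D5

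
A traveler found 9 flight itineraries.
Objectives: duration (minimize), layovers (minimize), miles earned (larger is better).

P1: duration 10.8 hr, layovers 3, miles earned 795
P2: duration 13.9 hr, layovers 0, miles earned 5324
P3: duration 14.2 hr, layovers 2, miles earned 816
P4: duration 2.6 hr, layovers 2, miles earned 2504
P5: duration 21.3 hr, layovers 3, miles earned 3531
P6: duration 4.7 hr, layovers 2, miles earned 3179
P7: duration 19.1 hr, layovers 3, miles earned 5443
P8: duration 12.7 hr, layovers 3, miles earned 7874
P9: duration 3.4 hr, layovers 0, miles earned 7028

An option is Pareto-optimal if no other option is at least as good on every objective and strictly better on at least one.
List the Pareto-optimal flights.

P1: dominated by P4 (duration 2.6≤10.8, layovers 2≤3, miles earned 2504≥795).
P2: dominated by P9 (duration 3.4≤13.9, layovers 0≤0, miles earned 7028≥5324).
P3: dominated by P2 (duration 13.9≤14.2, layovers 0≤2, miles earned 5324≥816).
P4: not dominated (best duration).
P5: dominated by P2 (duration 13.9≤21.3, layovers 0≤3, miles earned 5324≥3531).
P6: dominated by P9 (duration 3.4≤4.7, layovers 0≤2, miles earned 7028≥3179).
P7: dominated by P8 (duration 12.7≤19.1, layovers 3≤3, miles earned 7874≥5443).
P8: not dominated (best miles earned).
P9: not dominated.

P4, P8, P9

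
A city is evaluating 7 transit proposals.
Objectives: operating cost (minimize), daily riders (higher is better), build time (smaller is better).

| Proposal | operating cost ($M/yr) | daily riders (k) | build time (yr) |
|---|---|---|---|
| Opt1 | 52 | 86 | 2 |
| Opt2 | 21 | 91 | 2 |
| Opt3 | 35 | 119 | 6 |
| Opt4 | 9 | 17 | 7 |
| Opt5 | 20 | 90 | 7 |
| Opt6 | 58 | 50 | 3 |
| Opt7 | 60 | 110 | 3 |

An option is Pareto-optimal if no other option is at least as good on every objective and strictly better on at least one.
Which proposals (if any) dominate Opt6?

Opt1: operating cost 52≤58, daily riders 86≥50, build time 2≤3 — dominates Opt6.
Opt2: operating cost 21≤58, daily riders 91≥50, build time 2≤3 — dominates Opt6.
Others (Opt3, Opt4, Opt5, Opt7) are each worse than Opt6 on at least one objective.

Opt1, Opt2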